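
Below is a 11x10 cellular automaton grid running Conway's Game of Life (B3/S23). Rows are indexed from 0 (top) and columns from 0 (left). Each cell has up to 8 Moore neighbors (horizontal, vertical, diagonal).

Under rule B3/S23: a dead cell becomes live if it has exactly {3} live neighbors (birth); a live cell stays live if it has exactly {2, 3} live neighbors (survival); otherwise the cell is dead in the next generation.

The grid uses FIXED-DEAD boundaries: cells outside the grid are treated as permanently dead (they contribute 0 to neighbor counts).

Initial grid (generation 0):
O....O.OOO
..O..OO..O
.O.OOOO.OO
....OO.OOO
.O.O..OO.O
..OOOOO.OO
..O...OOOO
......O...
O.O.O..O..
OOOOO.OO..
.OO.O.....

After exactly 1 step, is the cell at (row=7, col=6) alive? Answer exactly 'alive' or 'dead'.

Simulating step by step:
Generation 0 (given above): 53 live cells
Generation 1: 29 live cells
.....O.OOO
.OOO......
..OO......
..........
..........
.O..O.....
..O.O....O
.O.O.OO...
O.O.O..O..
O...O.OO..
O...OO....

Cell (7,6) at generation 1: 1 -> alive

Answer: alive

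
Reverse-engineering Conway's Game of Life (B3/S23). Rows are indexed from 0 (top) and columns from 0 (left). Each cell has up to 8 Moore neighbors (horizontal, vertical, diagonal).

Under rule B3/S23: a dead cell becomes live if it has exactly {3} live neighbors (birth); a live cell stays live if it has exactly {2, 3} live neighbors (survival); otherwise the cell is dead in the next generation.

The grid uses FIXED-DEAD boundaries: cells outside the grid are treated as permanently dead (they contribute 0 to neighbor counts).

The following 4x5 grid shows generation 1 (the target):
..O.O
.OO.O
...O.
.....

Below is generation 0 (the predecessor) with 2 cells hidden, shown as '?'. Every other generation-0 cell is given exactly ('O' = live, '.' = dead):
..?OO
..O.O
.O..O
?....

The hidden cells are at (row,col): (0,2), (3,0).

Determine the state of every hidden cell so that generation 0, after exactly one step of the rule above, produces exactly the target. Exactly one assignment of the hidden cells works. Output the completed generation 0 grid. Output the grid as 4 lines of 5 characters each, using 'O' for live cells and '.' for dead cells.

Hidden generation-0 cells (in order): (0,2), (3,0).
A hidden cell only influences target cells in its own 3x3 neighborhood. Try each of the 2^2 = 4 assignments, step the completed generation 0 forward once under B3/S23, and compare with the target:
  (0,2)=. (3,0)=. -> step gives (0,2)='.' but target has 'O' -> reject
  (0,2)=. (3,0)=O -> step gives (0,2)='.' but target has 'O' -> reject
  (0,2)=O (3,0)=. -> step reproduces the target at every cell -> ACCEPT
  (0,2)=O (3,0)=O -> step gives (2,1)='O' but target has '.' -> reject
Unique solution: (0,2)=live, (3,0)=dead.
Check: live-neighbor counts of every cell in the completed generation 0:
02242
13363
11231
11111
Applying B3/S23 to generation 0 with these counts gives:
..O.O
.OO.O
...O.
.....
which matches the target exactly.

Answer: ..OOO
..O.O
.O..O
.....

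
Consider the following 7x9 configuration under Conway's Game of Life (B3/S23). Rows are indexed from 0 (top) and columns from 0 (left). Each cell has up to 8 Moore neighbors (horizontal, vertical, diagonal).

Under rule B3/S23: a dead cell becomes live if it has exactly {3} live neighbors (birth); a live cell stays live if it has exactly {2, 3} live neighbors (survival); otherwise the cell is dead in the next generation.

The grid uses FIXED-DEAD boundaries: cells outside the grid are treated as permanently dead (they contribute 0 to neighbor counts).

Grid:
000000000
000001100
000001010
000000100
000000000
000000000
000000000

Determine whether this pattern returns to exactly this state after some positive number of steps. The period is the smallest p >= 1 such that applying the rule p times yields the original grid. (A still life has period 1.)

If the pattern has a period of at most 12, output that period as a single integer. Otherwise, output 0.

Simulating and comparing each generation to the original:
Gen 0 (original, given above): 5 live cells
Gen 1: 5 live cells, MATCHES original -> period = 1

Answer: 1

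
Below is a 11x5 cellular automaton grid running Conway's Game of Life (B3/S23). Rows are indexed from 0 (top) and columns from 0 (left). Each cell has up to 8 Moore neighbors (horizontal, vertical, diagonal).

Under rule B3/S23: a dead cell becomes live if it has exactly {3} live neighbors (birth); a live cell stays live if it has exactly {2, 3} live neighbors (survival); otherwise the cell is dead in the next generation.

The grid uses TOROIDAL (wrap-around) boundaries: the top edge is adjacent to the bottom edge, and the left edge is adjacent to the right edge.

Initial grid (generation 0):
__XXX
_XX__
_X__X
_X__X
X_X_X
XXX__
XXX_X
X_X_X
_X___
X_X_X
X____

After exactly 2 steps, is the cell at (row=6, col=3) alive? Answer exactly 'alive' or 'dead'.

Simulating step by step:
Generation 0 (given above): 27 live cells
Generation 1: 20 live cells
X_XXX
_X__X
_X_X_
_XX_X
__X_X
_____
_____
__X_X
__X__
X___X
X_X__
Generation 2: 18 live cells
__X__
_X___
_X_XX
_X__X
XXX__
_____
_____
___X_
XX__X
X__XX
__X__

Cell (6,3) at generation 2: 0 -> dead

Answer: dead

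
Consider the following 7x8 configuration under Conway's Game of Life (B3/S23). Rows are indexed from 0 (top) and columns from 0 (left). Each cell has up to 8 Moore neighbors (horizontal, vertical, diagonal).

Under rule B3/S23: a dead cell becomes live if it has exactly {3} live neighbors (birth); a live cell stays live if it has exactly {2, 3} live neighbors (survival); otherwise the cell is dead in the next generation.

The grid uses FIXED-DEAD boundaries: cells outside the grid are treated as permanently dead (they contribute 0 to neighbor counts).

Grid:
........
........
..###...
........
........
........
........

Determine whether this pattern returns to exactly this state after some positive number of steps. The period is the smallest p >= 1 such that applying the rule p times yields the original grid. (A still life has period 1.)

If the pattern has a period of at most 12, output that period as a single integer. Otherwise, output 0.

Simulating and comparing each generation to the original:
Gen 0 (original, given above): 3 live cells
Gen 1: 3 live cells, differs from original
Gen 2: 3 live cells, MATCHES original -> period = 2

Answer: 2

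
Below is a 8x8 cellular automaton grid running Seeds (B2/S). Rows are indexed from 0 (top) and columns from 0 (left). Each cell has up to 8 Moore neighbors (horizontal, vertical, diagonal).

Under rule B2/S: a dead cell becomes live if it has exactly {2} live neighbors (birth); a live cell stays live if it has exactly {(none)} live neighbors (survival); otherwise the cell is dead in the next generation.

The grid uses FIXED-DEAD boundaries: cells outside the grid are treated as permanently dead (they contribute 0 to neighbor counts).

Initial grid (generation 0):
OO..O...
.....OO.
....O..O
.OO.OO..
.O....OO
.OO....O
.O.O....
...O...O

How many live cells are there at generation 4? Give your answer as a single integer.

Simulating step by step:
Generation 0 (given above): 21 live cells
Generation 1: 15 live cells
......O.
OO.O...O
.OO.....
O.......
....O...
...O....
O...O.OO
....O...
Generation 2: 14 live cells
OOO....O
......O.
...O....
..OO....
...O....
......OO
........
...O..OO
Generation 3: 9 live cells
......O.
O..O...O
....O...
........
....O.OO
........
.....O..
........
Generation 4: 12 live cells
.......O
....OOO.
...O....
...OO.OO
.....O..
....O..O
........
........
Population at generation 4: 12

Answer: 12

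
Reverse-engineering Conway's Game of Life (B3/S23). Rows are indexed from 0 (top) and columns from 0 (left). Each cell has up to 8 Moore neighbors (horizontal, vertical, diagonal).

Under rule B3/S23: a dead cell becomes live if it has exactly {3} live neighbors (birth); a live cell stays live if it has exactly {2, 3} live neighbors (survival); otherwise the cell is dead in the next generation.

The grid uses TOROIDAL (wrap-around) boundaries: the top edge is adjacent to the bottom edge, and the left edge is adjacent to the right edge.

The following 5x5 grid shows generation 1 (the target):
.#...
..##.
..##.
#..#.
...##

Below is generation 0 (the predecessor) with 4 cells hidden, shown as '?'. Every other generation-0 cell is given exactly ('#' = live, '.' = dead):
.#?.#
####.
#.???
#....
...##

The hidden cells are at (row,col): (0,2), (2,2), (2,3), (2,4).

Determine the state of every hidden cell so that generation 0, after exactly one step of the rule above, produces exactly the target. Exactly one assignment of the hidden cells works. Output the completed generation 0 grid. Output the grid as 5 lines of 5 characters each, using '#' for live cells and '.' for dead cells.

Answer: .#..#
####.
#...#
#....
...##

Derivation:
Hidden generation-0 cells (in order): (0,2), (2,2), (2,3), (2,4).
A hidden cell only influences target cells in its own 3x3 neighborhood. Try each of the 2^4 = 16 assignments, step the completed generation 0 forward once under B3/S23, and compare with the target:
  (0,2)=. (2,2)=. (2,3)=. (2,4)=. -> step gives (2,0)='#' but target has '.' -> reject
  (0,2)=. (2,2)=. (2,3)=. (2,4)=# -> step reproduces the target at every cell -> ACCEPT
  (0,2)=. (2,2)=. (2,3)=# (2,4)=. -> step gives (1,2)='.' but target has '#' -> reject
  (0,2)=. (2,2)=. (2,3)=# (2,4)=# -> step gives (1,2)='.' but target has '#' -> reject
  (0,2)=. (2,2)=# (2,3)=. (2,4)=. -> step gives (1,2)='.' but target has '#' -> reject
  (0,2)=. (2,2)=# (2,3)=. (2,4)=# -> step gives (1,2)='.' but target has '#' -> reject
  (0,2)=. (2,2)=# (2,3)=# (2,4)=. -> step gives (1,2)='.' but target has '#' -> reject
  (0,2)=. (2,2)=# (2,3)=# (2,4)=# -> step gives (1,2)='.' but target has '#' -> reject
  (0,2)=# (2,2)=. (2,3)=. (2,4)=. -> step gives (0,1)='.' but target has '#' -> reject
  (0,2)=# (2,2)=. (2,3)=. (2,4)=# -> step gives (0,1)='.' but target has '#' -> reject
  (0,2)=# (2,2)=. (2,3)=# (2,4)=. -> step gives (0,1)='.' but target has '#' -> reject
  (0,2)=# (2,2)=. (2,3)=# (2,4)=# -> step gives (0,1)='.' but target has '#' -> reject
  (0,2)=# (2,2)=# (2,3)=. (2,4)=. -> step gives (0,1)='.' but target has '#' -> reject
  (0,2)=# (2,2)=# (2,3)=. (2,4)=# -> step gives (0,1)='.' but target has '#' -> reject
  (0,2)=# (2,2)=# (2,3)=# (2,4)=. -> step gives (0,1)='.' but target has '#' -> reject
  (0,2)=# (2,2)=# (2,3)=# (2,4)=# -> step gives (0,1)='.' but target has '#' -> reject
Unique solution: (0,2)=dead, (2,2)=dead, (2,3)=dead, (2,4)=live.
Check: live-neighbor counts of every cell in the completed generation 0:
53554
54335
45334
32135
42223
Applying B3/S23 to generation 0 with these counts gives:
.#...
..##.
..##.
#..#.
...##
which matches the target exactly.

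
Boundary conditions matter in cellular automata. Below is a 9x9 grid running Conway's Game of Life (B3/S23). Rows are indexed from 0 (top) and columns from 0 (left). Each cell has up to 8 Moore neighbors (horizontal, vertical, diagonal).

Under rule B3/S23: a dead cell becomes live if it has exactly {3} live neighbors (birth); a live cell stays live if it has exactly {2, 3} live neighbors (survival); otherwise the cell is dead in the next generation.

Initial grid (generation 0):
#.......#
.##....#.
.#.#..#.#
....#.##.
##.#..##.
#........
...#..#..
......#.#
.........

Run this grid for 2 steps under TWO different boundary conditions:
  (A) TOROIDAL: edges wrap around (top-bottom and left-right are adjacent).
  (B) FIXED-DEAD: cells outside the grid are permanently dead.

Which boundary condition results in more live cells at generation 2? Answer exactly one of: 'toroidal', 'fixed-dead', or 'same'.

Answer: fixed-dead

Derivation:
Under TOROIDAL boundary, generation 2:
..#......
......##.
...#.####
...#.....
...###...
..#..#...
##.......
......##.
.#.....#.
Population = 20

Under FIXED-DEAD boundary, generation 2:
###......
#.....###
...#.##.#
...#....#
...###..#
#.#..#..#
.#.....##
.........
.........
Population = 24

Comparison: toroidal=20, fixed-dead=24 -> fixed-dead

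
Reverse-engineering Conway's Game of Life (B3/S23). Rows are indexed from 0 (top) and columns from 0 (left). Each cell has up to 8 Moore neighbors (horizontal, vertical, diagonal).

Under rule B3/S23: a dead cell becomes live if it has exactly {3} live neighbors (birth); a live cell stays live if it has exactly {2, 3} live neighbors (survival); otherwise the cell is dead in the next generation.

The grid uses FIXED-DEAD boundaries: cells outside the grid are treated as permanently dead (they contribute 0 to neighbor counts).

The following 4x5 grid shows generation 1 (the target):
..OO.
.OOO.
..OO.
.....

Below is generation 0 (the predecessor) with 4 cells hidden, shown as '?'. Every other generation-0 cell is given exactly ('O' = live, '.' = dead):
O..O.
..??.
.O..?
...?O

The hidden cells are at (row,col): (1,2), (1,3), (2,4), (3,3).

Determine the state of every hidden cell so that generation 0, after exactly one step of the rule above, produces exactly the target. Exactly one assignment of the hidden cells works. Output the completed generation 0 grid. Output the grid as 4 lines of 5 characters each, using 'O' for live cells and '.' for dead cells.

Hidden generation-0 cells (in order): (1,2), (1,3), (2,4), (3,3).
A hidden cell only influences target cells in its own 3x3 neighborhood. Try each of the 2^4 = 16 assignments, step the completed generation 0 forward once under B3/S23, and compare with the target:
  (1,2)=. (1,3)=. (2,4)=. (3,3)=. -> step gives (0,2)='.' but target has 'O' -> reject
  (1,2)=. (1,3)=. (2,4)=. (3,3)=O -> step gives (0,2)='.' but target has 'O' -> reject
  (1,2)=. (1,3)=. (2,4)=O (3,3)=. -> step gives (0,2)='.' but target has 'O' -> reject
  (1,2)=. (1,3)=. (2,4)=O (3,3)=O -> step gives (0,2)='.' but target has 'O' -> reject
  (1,2)=. (1,3)=O (2,4)=. (3,3)=. -> step gives (0,2)='.' but target has 'O' -> reject
  (1,2)=. (1,3)=O (2,4)=. (3,3)=O -> step gives (0,2)='.' but target has 'O' -> reject
  (1,2)=. (1,3)=O (2,4)=O (3,3)=. -> step gives (0,2)='.' but target has 'O' -> reject
  (1,2)=. (1,3)=O (2,4)=O (3,3)=O -> step gives (0,2)='.' but target has 'O' -> reject
  (1,2)=O (1,3)=. (2,4)=. (3,3)=. -> step gives (0,2)='.' but target has 'O' -> reject
  (1,2)=O (1,3)=. (2,4)=. (3,3)=O -> step gives (0,2)='.' but target has 'O' -> reject
  (1,2)=O (1,3)=. (2,4)=O (3,3)=. -> step gives (0,2)='.' but target has 'O' -> reject
  (1,2)=O (1,3)=. (2,4)=O (3,3)=O -> step gives (0,2)='.' but target has 'O' -> reject
  (1,2)=O (1,3)=O (2,4)=. (3,3)=. -> step reproduces the target at every cell -> ACCEPT
  (1,2)=O (1,3)=O (2,4)=. (3,3)=O -> step gives (2,2)='.' but target has 'O' -> reject
  (1,2)=O (1,3)=O (2,4)=O (3,3)=. -> step gives (1,4)='O' but target has '.' -> reject
  (1,2)=O (1,3)=O (2,4)=O (3,3)=O -> step gives (1,4)='O' but target has '.' -> reject
Unique solution: (1,2)=live, (1,3)=live, (2,4)=dead, (3,3)=dead.
Check: live-neighbor counts of every cell in the completed generation 0:
02322
23322
11332
11110
Applying B3/S23 to generation 0 with these counts gives:
..OO.
.OOO.
..OO.
.....
which matches the target exactly.

Answer: O..O.
..OO.
.O...
....O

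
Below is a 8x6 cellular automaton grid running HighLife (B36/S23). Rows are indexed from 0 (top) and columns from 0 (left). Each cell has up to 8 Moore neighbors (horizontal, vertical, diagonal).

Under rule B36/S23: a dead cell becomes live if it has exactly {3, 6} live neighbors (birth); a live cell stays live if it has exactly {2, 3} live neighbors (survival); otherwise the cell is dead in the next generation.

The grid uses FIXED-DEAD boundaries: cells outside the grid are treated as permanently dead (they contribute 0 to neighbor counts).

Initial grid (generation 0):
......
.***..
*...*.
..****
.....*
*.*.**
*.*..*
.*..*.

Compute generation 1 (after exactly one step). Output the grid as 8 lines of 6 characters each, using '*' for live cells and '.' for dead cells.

Simulating step by step:
Generation 0 (given above): 19 live cells
Generation 1: 18 live cells
(generation 1 grid is the final answer)

Answer: ..*...
.***..
...*.*
...*.*
.**.*.
...***
*.*..*
.*....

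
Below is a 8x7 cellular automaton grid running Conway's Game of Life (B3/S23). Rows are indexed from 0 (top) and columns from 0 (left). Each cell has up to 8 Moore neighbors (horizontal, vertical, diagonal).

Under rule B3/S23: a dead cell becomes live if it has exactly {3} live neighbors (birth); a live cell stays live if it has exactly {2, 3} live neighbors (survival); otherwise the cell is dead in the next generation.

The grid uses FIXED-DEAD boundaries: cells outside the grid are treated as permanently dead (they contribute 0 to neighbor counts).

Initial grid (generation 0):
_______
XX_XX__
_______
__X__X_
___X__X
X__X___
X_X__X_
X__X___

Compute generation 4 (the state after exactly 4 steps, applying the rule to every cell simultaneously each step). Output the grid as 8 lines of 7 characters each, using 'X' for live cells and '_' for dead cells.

Answer: _______
__XX___
_X_XX__
_______
____X__
__X_XX_
_X___X_
_X__X__

Derivation:
Simulating step by step:
Generation 0 (given above): 15 live cells
Generation 1: 16 live cells
_______
_______
_XXXX__
_______
__XXX__
_XXXX__
X_XXX__
_X_____
Generation 2: 13 live cells
_______
__XX___
__XX___
_X_____
_X__X__
_____X_
X___X__
_XXX___
Generation 3: 15 live cells
_______
__XX___
_X_X___
_X_X___
_______
____XX_
_XXXX__
_XXX___
Generation 4: 13 live cells
(generation 4 grid is the final answer)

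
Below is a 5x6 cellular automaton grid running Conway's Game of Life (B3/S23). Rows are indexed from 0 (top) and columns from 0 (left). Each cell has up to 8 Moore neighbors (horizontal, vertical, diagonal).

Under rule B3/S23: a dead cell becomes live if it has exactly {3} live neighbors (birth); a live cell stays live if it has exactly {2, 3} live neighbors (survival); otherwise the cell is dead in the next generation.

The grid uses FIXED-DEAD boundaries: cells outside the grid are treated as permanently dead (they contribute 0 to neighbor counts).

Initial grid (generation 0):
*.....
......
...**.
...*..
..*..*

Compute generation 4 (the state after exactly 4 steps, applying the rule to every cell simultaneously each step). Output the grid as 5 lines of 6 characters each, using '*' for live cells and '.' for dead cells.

Simulating step by step:
Generation 0 (given above): 6 live cells
Generation 1: 4 live cells
......
......
...**.
..**..
......
Generation 2: 6 live cells
......
......
..***.
..***.
......
Generation 3: 6 live cells
......
...*..
..*.*.
..*.*.
...*..
Generation 4: 6 live cells
(generation 4 grid is the final answer)

Answer: ......
...*..
..*.*.
..*.*.
...*..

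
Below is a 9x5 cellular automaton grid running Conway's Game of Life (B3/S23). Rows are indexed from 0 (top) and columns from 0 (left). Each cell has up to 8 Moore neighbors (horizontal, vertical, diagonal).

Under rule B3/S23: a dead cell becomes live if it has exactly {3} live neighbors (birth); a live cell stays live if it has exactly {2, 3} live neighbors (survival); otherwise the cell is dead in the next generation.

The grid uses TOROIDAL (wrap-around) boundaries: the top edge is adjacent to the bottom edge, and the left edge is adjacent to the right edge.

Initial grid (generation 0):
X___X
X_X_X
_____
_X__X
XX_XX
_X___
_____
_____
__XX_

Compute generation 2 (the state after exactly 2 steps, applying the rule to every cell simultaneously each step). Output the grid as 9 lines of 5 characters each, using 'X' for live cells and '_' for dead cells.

Simulating step by step:
Generation 0 (given above): 14 live cells
Generation 1: 21 live cells
X_X__
XX_XX
_X_XX
_XXXX
_X_XX
_XX_X
_____
_____
___XX
Generation 2: 7 live cells
(generation 2 grid is the final answer)

Answer: __X__
_____
_____
_X___
_____
_XX_X
_____
_____
___XX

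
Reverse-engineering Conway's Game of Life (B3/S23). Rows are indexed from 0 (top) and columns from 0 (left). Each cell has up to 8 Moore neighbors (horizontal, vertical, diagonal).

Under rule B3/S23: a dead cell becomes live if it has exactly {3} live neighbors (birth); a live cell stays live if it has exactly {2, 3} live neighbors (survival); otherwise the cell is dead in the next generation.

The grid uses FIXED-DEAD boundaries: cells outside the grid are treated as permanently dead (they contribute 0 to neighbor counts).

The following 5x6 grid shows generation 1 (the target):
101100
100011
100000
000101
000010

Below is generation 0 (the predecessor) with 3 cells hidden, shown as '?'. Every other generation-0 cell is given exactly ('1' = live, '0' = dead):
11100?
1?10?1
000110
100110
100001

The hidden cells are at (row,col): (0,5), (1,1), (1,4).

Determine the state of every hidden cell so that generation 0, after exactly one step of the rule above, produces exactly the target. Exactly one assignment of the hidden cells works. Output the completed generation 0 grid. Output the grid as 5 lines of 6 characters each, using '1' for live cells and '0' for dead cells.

Answer: 111000
111011
000110
100110
100001

Derivation:
Hidden generation-0 cells (in order): (0,5), (1,1), (1,4).
A hidden cell only influences target cells in its own 3x3 neighborhood. Try each of the 2^3 = 8 assignments, step the completed generation 0 forward once under B3/S23, and compare with the target:
  (0,5)=0 (1,1)=0 (1,4)=0 -> step gives (0,3)='0' but target has '1' -> reject
  (0,5)=0 (1,1)=0 (1,4)=1 -> step gives (1,2)='1' but target has '0' -> reject
  (0,5)=0 (1,1)=1 (1,4)=0 -> step gives (0,3)='0' but target has '1' -> reject
  (0,5)=0 (1,1)=1 (1,4)=1 -> step reproduces the target at every cell -> ACCEPT
  (0,5)=1 (1,1)=0 (1,4)=0 -> step gives (0,3)='0' but target has '1' -> reject
  (0,5)=1 (1,1)=0 (1,4)=1 -> step gives (0,4)='1' but target has '0' -> reject
  (0,5)=1 (1,1)=1 (1,4)=0 -> step gives (0,3)='0' but target has '1' -> reject
  (0,5)=1 (1,1)=1 (1,4)=1 -> step gives (0,4)='1' but target has '0' -> reject
Unique solution: (0,5)=dead, (1,1)=live, (1,4)=live.
Check: live-neighbor counts of every cell in the completed generation 0:
353322
354532
344554
122343
121231
Applying B3/S23 to generation 0 with these counts gives:
101100
100011
100000
000101
000010
which matches the target exactly.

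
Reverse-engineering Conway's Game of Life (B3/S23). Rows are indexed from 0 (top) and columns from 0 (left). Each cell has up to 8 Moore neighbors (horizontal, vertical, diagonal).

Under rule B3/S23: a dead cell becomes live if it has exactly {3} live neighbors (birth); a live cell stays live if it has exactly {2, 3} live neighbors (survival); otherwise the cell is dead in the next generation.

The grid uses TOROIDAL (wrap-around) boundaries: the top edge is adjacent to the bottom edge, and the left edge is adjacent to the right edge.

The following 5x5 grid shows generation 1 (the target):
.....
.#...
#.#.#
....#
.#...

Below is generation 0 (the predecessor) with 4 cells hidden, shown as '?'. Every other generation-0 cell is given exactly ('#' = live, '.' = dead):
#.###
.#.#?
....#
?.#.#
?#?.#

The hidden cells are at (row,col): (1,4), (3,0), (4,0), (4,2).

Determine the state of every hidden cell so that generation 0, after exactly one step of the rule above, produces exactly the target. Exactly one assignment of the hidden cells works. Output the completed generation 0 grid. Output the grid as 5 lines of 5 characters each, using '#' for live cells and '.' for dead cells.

Answer: #.###
.#.#.
....#
..#.#
.#..#

Derivation:
Hidden generation-0 cells (in order): (1,4), (3,0), (4,0), (4,2).
A hidden cell only influences target cells in its own 3x3 neighborhood. Try each of the 2^4 = 16 assignments, step the completed generation 0 forward once under B3/S23, and compare with the target:
  (1,4)=. (3,0)=. (4,0)=. (4,2)=. -> step reproduces the target at every cell -> ACCEPT
  (1,4)=. (3,0)=. (4,0)=. (4,2)=# -> step gives (3,1)='#' but target has '.' -> reject
  (1,4)=. (3,0)=. (4,0)=# (4,2)=. -> step gives (3,1)='#' but target has '.' -> reject
  (1,4)=. (3,0)=. (4,0)=# (4,2)=# -> step gives (3,2)='#' but target has '.' -> reject
  (1,4)=. (3,0)=# (4,0)=. (4,2)=. -> step gives (2,0)='.' but target has '#' -> reject
  (1,4)=. (3,0)=# (4,0)=. (4,2)=# -> step gives (2,0)='.' but target has '#' -> reject
  (1,4)=. (3,0)=# (4,0)=# (4,2)=. -> step gives (2,0)='.' but target has '#' -> reject
  (1,4)=. (3,0)=# (4,0)=# (4,2)=# -> step gives (2,0)='.' but target has '#' -> reject
  (1,4)=# (3,0)=. (4,0)=. (4,2)=. -> step gives (2,0)='.' but target has '#' -> reject
  (1,4)=# (3,0)=. (4,0)=. (4,2)=# -> step gives (2,0)='.' but target has '#' -> reject
  (1,4)=# (3,0)=. (4,0)=# (4,2)=. -> step gives (2,0)='.' but target has '#' -> reject
  (1,4)=# (3,0)=. (4,0)=# (4,2)=# -> step gives (2,0)='.' but target has '#' -> reject
  (1,4)=# (3,0)=# (4,0)=. (4,2)=. -> step gives (2,0)='.' but target has '#' -> reject
  (1,4)=# (3,0)=# (4,0)=. (4,2)=# -> step gives (2,0)='.' but target has '#' -> reject
  (1,4)=# (3,0)=# (4,0)=# (4,2)=. -> step gives (2,0)='.' but target has '#' -> reject
  (1,4)=# (3,0)=# (4,0)=# (4,2)=# -> step gives (2,0)='.' but target has '#' -> reject
Unique solution: (1,4)=dead, (3,0)=dead, (4,0)=dead, (4,2)=dead.
Check: live-neighbor counts of every cell in the completed generation 0:
44444
42445
32342
42142
53464
Applying B3/S23 to generation 0 with these counts gives:
.....
.#...
#.#.#
....#
.#...
which matches the target exactly.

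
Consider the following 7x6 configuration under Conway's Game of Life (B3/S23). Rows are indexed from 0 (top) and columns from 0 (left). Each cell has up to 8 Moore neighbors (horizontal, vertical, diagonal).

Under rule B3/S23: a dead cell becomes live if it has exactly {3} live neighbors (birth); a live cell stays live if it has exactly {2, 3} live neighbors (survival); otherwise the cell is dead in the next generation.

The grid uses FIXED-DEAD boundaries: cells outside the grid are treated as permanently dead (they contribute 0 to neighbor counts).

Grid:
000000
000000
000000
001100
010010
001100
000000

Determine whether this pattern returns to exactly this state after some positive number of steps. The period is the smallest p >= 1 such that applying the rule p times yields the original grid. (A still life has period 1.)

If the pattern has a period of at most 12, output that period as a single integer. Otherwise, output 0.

Simulating and comparing each generation to the original:
Gen 0 (original, given above): 6 live cells
Gen 1: 6 live cells, MATCHES original -> period = 1

Answer: 1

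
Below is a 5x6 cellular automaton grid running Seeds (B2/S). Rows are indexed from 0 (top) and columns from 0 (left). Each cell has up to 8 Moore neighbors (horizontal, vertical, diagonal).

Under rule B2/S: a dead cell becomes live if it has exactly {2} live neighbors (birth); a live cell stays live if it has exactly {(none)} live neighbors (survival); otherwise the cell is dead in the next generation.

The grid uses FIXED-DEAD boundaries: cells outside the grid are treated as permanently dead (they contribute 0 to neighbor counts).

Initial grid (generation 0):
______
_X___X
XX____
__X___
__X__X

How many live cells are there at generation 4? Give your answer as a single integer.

Answer: 13

Derivation:
Simulating step by step:
Generation 0 (given above): 7 live cells
Generation 1: 5 live cells
______
__X___
______
X__X__
_X_X__
Generation 2: 7 live cells
______
______
_XXX__
_X__X_
X___X_
Generation 3: 8 live cells
______
_X_X__
X___X_
_____X
_X_X_X
Generation 4: 13 live cells
__X___
X_X_X_
_XXX_X
XXXX__
__X___
Population at generation 4: 13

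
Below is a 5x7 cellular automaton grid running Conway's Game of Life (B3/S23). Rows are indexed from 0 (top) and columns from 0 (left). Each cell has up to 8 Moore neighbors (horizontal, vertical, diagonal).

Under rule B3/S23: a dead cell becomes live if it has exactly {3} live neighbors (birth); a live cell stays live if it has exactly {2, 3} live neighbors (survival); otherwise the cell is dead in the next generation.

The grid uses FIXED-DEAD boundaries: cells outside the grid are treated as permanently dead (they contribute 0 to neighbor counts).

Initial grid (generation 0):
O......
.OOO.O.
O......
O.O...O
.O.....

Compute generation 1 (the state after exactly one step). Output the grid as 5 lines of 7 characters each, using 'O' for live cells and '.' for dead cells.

Answer: .OO....
OOO....
O..O...
O......
.O.....

Derivation:
Simulating step by step:
Generation 0 (given above): 10 live cells
Generation 1: 9 live cells
(generation 1 grid is the final answer)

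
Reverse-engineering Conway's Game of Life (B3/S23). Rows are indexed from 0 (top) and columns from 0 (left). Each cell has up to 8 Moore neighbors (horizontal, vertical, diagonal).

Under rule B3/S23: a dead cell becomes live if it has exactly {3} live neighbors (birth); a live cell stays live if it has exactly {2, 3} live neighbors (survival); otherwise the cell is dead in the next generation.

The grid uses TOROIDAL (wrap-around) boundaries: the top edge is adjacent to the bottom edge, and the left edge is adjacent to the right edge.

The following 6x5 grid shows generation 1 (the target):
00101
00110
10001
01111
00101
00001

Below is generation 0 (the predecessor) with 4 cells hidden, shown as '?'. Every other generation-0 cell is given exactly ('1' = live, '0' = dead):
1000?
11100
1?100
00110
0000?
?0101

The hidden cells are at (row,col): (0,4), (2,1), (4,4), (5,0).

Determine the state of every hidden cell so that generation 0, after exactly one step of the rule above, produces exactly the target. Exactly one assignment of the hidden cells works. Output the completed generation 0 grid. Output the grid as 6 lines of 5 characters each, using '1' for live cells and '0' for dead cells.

Hidden generation-0 cells (in order): (0,4), (2,1), (4,4), (5,0).
A hidden cell only influences target cells in its own 3x3 neighborhood. Try each of the 2^4 = 16 assignments, step the completed generation 0 forward once under B3/S23, and compare with the target:
  (0,4)=0 (2,1)=0 (4,4)=0 (5,0)=0 -> step gives (0,0)='1' but target has '0' -> reject
  (0,4)=0 (2,1)=0 (4,4)=0 (5,0)=1 -> step gives (0,3)='1' but target has '0' -> reject
  (0,4)=0 (2,1)=0 (4,4)=1 (5,0)=0 -> step gives (0,0)='1' but target has '0' -> reject
  (0,4)=0 (2,1)=0 (4,4)=1 (5,0)=1 -> step gives (0,3)='1' but target has '0' -> reject
  (0,4)=0 (2,1)=1 (4,4)=0 (5,0)=0 -> step gives (0,0)='1' but target has '0' -> reject
  (0,4)=0 (2,1)=1 (4,4)=0 (5,0)=1 -> step gives (0,3)='1' but target has '0' -> reject
  (0,4)=0 (2,1)=1 (4,4)=1 (5,0)=0 -> step gives (0,0)='1' but target has '0' -> reject
  (0,4)=0 (2,1)=1 (4,4)=1 (5,0)=1 -> step gives (0,3)='1' but target has '0' -> reject
  (0,4)=1 (2,1)=0 (4,4)=0 (5,0)=0 -> step gives (3,4)='0' but target has '1' -> reject
  (0,4)=1 (2,1)=0 (4,4)=0 (5,0)=1 -> step gives (0,4)='0' but target has '1' -> reject
  (0,4)=1 (2,1)=0 (4,4)=1 (5,0)=0 -> step reproduces the target at every cell -> ACCEPT
  (0,4)=1 (2,1)=0 (4,4)=1 (5,0)=1 -> step gives (0,4)='0' but target has '1' -> reject
  (0,4)=1 (2,1)=1 (4,4)=0 (5,0)=0 -> step gives (3,1)='0' but target has '1' -> reject
  (0,4)=1 (2,1)=1 (4,4)=0 (5,0)=1 -> step gives (0,4)='0' but target has '1' -> reject
  (0,4)=1 (2,1)=1 (4,4)=1 (5,0)=0 -> step gives (3,0)='1' but target has '0' -> reject
  (0,4)=1 (2,1)=1 (4,4)=1 (5,0)=1 -> step gives (0,4)='0' but target has '1' -> reject
Unique solution: (0,4)=live, (2,1)=dead, (4,4)=live, (5,0)=dead.
Check: live-neighbor counts of every cell in the completed generation 0:
45343
45234
26443
23233
22352
42043
Applying B3/S23 to generation 0 with these counts gives:
00101
00110
10001
01111
00101
00001
which matches the target exactly.

Answer: 10001
11100
10100
00110
00001
00101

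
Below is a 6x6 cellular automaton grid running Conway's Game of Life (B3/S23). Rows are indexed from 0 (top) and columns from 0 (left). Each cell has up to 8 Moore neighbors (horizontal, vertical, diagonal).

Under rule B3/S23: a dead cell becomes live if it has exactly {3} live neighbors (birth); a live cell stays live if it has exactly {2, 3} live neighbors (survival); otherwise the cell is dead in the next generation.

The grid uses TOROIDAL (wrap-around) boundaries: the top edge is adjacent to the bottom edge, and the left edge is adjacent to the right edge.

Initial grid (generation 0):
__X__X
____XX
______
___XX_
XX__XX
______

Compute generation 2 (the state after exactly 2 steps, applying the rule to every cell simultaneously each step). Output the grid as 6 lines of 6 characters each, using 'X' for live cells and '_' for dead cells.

Answer: X__X__
X__X__
X__X__
X_X___
XXX___
______

Derivation:
Simulating step by step:
Generation 0 (given above): 10 live cells
Generation 1: 15 live cells
____XX
____XX
___X_X
X__XX_
X__XXX
_X__X_
Generation 2: 11 live cells
(generation 2 grid is the final answer)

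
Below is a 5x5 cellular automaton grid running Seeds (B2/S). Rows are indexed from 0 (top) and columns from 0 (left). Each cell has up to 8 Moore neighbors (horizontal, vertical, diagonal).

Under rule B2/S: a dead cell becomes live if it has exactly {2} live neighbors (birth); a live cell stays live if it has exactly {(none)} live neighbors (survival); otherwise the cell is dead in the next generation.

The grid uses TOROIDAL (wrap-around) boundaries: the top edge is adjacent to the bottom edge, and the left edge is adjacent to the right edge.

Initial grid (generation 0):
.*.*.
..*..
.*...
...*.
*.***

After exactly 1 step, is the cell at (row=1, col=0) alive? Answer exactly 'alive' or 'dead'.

Simulating step by step:
Generation 0 (given above): 9 live cells
Generation 1: 3 live cells
.....
*..*.
...*.
.....
.....

Cell (1,0) at generation 1: 1 -> alive

Answer: alive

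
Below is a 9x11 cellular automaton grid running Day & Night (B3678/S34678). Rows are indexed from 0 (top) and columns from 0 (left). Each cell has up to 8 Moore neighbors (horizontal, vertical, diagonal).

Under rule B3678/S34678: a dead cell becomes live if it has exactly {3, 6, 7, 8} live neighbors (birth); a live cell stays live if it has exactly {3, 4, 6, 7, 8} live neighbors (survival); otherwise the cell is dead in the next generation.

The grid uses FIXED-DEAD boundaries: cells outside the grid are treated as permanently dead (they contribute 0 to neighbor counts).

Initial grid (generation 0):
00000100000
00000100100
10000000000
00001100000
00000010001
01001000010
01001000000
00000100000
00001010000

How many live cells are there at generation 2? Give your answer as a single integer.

Answer: 9

Derivation:
Simulating step by step:
Generation 0 (given above): 16 live cells
Generation 1: 8 live cells
00000000000
00000000000
00001100000
00000000000
00001000000
00000100000
00000100000
00001100000
00000100000
Generation 2: 9 live cells
00000000000
00000000000
00000000000
00001100000
00000000000
00001000000
00000110000
00001110000
00001000000
Population at generation 2: 9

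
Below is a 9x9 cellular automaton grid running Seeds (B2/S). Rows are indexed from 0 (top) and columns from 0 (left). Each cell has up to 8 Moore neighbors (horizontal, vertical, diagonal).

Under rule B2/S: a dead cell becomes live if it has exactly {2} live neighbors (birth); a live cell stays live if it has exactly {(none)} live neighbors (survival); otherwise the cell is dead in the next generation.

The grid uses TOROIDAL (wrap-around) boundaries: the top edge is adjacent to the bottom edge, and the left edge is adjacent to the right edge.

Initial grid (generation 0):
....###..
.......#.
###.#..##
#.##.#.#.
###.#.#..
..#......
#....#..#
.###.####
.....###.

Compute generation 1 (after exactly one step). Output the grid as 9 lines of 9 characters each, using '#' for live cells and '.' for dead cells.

Answer: ........#
..#......
.....#...
.........
.......#.
....#.##.
.........
.........
##.......

Derivation:
Simulating step by step:
Generation 0 (given above): 34 live cells
Generation 1: 9 live cells
(generation 1 grid is the final answer)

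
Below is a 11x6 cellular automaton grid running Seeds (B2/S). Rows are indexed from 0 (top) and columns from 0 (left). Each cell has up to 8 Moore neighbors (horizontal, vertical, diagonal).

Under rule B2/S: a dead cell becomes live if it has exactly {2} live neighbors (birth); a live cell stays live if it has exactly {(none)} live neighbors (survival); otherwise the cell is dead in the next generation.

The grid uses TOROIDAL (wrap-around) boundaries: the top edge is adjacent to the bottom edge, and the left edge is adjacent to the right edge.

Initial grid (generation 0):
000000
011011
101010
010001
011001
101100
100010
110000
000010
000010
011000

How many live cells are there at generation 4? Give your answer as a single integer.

Answer: 19

Derivation:
Simulating step by step:
Generation 0 (given above): 23 live cells
Generation 1: 11 live cells
000011
000000
000000
000000
000000
000000
000000
000110
110100
011001
000100
Generation 2: 9 live cells
000100
000011
000000
000000
000000
000000
000110
110001
000000
000000
010000
Generation 3: 15 live cells
101001
000100
000011
000000
000000
000110
011000
001100
010001
000000
001000
Generation 4: 19 live cells
000010
011000
000100
000011
000110
010000
000000
000010
100110
111000
100101
Population at generation 4: 19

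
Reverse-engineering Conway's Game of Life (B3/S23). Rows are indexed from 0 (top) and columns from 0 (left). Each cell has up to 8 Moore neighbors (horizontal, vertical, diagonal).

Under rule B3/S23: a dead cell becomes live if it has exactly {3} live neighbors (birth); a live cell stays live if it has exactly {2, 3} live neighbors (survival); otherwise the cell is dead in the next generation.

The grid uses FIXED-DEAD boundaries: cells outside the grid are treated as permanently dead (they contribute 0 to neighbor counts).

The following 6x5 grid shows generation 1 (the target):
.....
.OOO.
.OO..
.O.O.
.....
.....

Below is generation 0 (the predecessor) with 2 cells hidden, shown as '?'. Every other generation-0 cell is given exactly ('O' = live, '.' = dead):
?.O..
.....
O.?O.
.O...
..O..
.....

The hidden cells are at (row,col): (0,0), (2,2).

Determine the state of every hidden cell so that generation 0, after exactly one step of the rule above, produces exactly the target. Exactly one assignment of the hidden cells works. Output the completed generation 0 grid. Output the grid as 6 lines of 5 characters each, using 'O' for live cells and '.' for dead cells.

Hidden generation-0 cells (in order): (0,0), (2,2).
A hidden cell only influences target cells in its own 3x3 neighborhood. Try each of the 2^2 = 4 assignments, step the completed generation 0 forward once under B3/S23, and compare with the target:
  (0,0)=. (2,2)=. -> step gives (1,1)='.' but target has 'O' -> reject
  (0,0)=. (2,2)=O -> step reproduces the target at every cell -> ACCEPT
  (0,0)=O (2,2)=. -> step gives (1,2)='.' but target has 'O' -> reject
  (0,0)=O (2,2)=O -> step gives (1,1)='.' but target has 'O' -> reject
Unique solution: (0,0)=dead, (2,2)=live.
Check: live-neighbor counts of every cell in the completed generation 0:
01010
13331
13211
23431
12110
01110
Applying B3/S23 to generation 0 with these counts gives:
.....
.OOO.
.OO..
.O.O.
.....
.....
which matches the target exactly.

Answer: ..O..
.....
O.OO.
.O...
..O..
.....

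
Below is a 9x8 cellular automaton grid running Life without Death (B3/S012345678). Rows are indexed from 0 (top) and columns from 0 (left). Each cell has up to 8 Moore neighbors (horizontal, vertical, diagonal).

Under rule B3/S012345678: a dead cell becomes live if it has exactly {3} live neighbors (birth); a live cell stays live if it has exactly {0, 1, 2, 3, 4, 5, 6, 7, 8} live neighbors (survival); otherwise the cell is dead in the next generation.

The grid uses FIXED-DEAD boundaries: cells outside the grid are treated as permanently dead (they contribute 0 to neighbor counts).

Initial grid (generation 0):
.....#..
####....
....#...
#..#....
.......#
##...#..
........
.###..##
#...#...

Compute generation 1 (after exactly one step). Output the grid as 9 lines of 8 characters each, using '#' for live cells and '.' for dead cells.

Simulating step by step:
Generation 0 (given above): 19 live cells
Generation 1: 30 live cells
(generation 1 grid is the final answer)

Answer: .##..#..
#####...
#...#...
#..#....
##.....#
##...#..
#.....#.
.###..##
#####...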